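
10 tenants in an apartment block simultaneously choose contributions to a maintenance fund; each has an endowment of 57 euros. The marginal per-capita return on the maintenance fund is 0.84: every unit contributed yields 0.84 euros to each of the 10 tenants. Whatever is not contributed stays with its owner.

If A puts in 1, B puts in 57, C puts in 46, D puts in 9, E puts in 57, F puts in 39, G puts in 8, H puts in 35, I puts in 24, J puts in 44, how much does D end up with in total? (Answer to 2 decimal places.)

Total contributed: 1 + 57 + 46 + 9 + 57 + 39 + 8 + 35 + 24 + 44 = 320.
Each receives 0.84 × 320 = 268.80 from the maintenance fund.
D keeps 57 − 9 = 48, so D's payoff is 48 + 268.80 = 316.80.

316.80 euros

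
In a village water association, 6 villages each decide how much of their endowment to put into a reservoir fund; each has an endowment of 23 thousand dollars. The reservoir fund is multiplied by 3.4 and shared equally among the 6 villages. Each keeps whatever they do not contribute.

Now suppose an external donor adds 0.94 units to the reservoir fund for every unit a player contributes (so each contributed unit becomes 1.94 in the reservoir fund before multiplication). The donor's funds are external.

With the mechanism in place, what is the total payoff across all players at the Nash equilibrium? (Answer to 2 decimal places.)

910.25 thousand dollars

Under the mechanism each unit contributed yields 3.4 × 1.94 / 6 = 1.0993 back to its contributor per unit of net cost, which exceeds 1, making full contribution the dominant choice for everyone.
At the Nash equilibrium everyone contributes 23. Group total payoff = 3.4 × 1.94 × 138 = 910.25.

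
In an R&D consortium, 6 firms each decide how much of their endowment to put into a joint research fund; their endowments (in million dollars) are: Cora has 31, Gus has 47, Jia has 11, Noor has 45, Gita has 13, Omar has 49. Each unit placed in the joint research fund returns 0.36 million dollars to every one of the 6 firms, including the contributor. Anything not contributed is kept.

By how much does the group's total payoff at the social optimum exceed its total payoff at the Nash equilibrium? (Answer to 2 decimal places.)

227.36 million dollars

The private return per contributed unit is 0.36 < 1 for everyone, so the Nash equilibrium is zero contribution and the group total is Σ E_j = 31 + 47 + 11 + 45 + 13 + 49 = 196.
Each contributed unit returns 2.160 to the group, so the social optimum is full contribution by everyone: group total = 2.160 × 196 = 423.36.
Efficiency loss = (2.160 − 1) × 196 = 227.36.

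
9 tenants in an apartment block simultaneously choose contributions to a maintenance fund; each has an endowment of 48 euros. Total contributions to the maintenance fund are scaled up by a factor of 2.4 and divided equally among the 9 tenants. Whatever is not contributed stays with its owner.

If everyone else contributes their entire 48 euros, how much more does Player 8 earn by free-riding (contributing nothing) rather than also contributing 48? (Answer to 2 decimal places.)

Switching from a contribution of 48 to 0 lets Player 8 keep an extra 48 euros, but lowers the maintenance fund by 48, which costs Player 8 their own share of that drop: 2.4/9 × 48 = 12.80.
Net gain = 48 − 12.80 = 35.20. The private return per contributed unit (0.2667) is below 1, so free-riding is indeed the best response regardless of what the others do.

35.20 euros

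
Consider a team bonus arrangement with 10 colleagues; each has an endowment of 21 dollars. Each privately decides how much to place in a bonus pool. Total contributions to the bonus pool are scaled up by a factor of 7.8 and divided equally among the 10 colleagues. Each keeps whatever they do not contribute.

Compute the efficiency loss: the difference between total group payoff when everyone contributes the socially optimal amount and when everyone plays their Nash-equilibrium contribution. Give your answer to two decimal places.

Each contributed unit returns 7.8/10 = 0.7800 to its contributor — below 1 — so contributing 0 is dominant for every player. At the Nash equilibrium everyone keeps their 21, and the group total is 10 × 21 = 210.
Each contributed unit returns 7.800 to the group as a whole (0.7800 to each of 10 players), which exceeds 1, so the social optimum is full contribution: group total = 7.800 × 210 = 1638.00.
Efficiency loss = 1638.00 − 210 = 1428.00.

1428.00 dollars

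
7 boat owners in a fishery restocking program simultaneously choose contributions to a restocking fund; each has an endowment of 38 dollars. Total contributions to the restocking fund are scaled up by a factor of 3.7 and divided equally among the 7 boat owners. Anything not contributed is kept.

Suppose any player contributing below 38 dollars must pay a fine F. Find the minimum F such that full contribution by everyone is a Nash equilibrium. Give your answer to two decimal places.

Given the others contribute fully, the best deviation is to contribute 0 (any partial contribution still incurs the fine and gives up units whose private return 0.5286 is below 1).
Deviating from 38 to 0 saves 38 dollars but forfeits the deviator's share of the drop in the restocking fund: 3.7/7 × 38 = 20.09.
So the deviation gain is 38 − 20.09 = 17.91, and the fine must be at least 17.91 dollars to wipe it out.

17.91 dollars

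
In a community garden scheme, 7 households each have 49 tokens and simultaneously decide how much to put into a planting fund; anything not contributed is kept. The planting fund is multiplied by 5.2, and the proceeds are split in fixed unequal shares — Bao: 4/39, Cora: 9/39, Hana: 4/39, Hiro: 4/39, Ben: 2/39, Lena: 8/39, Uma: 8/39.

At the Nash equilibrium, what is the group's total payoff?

960.40 tokens

Each unit j contributes comes back to j as 5.2 × (j's share), so j prefers to contribute only if that share exceeds 1/5.2 = 0.1923; otherwise keeping the unit dominates.
Cora, Lena and Uma are above the threshold, contributing 49 each; the remaining 4 contribute 0. Total contributed: 147.
The planting fund pays out 5.2 × 147 = 764.40 in total (split across the unequal shares, but the aggregate is all that matters for the group sum).
The 4 free-riders keep 49 each, adding 196. Group total = 196 + 764.40 = 960.40.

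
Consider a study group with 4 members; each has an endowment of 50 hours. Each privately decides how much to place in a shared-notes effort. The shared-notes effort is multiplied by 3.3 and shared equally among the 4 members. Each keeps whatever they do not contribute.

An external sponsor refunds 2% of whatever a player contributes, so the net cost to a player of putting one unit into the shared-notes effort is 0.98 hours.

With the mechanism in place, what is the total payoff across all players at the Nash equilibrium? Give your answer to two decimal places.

With the mechanism, a contributed unit returns (3.3/4) / 0.98 = 0.8418 per unit of net cost — still below 1 — so contributing 0 remains dominant for every player.
At the Nash equilibrium no one contributes; group total payoff = 4 × 50 = 200.

200.00 hours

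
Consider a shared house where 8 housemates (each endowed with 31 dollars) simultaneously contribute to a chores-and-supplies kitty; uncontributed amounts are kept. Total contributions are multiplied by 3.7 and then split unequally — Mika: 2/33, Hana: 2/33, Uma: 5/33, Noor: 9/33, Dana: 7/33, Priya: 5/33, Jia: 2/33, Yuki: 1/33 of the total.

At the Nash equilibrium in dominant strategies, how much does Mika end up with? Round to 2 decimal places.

37.95 dollars

Player j's private return per contributed unit is 3.7 × (j's share). Contributing is weakly dominant for j when that share is at least 1/3.7 = 0.2703, and contributing 0 is dominant otherwise.
The only share above 0.2703 is Noor's 9/33, contributing 31; the remaining 7 contribute 0. Total contributed: 31.
Mika keeps 31 and receives 3.7 × 31 × 2/33 = 6.95 from the chores-and-supplies kitty, for a payoff of 37.95.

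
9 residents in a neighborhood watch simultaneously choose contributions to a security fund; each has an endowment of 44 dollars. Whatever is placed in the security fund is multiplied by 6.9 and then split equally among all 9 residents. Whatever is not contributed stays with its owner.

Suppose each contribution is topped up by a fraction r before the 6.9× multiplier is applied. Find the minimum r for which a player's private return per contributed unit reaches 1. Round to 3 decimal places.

With matching at rate r, one contributed unit becomes (1 + r) in the security fund and returns 6.9 × (1 + r) / 9 to the contributor.
Setting this equal to 1: 1 + r = 9/6.9 = 1.3043.
So the minimum matching rate is r = 1.3043 − 1 = 0.304.

0.304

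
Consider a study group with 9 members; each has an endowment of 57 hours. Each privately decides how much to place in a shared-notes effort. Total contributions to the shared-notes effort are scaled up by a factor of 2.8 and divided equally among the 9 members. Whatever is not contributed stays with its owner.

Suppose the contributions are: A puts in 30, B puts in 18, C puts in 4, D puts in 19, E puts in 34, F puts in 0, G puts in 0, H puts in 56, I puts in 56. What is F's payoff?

124.51 hours

Total contributed: 30 + 18 + 4 + 19 + 34 + 0 + 0 + 56 + 56 = 217.
Each receives 2.8 × 217 / 9 = 67.51 from the shared-notes effort.
F keeps 57 − 0 = 57, so F's payoff is 57 + 67.51 = 124.51.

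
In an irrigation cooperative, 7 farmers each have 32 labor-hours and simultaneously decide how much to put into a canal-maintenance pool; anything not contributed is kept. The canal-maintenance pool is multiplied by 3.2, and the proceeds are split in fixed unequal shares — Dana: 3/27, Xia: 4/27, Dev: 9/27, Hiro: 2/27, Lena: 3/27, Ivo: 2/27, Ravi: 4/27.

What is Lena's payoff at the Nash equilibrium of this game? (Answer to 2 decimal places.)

43.38 labor-hours

Each unit j contributes comes back to j as 3.2 × (j's share), so j prefers to contribute only if that share exceeds 1/3.2 = 0.3125; otherwise keeping the unit dominates.
The only share above 0.3125 is Dev's 9/27, contributing 32; the remaining 6 contribute 0. Total contributed: 32.
Lena keeps 32 and receives 3.2 × 32 × 3/27 = 11.38 from the canal-maintenance pool, for a payoff of 43.38.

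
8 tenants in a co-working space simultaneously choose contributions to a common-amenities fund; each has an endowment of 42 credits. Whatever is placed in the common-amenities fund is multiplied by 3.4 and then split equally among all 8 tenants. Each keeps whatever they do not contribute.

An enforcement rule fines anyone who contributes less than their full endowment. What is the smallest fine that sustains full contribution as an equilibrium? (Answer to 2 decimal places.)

Given the others contribute fully, the best deviation is to contribute 0 (any partial contribution still incurs the fine and gives up units whose private return 0.4250 is below 1).
Deviating from 42 to 0 saves 42 credits but forfeits the deviator's share of the drop in the common-amenities fund: 3.4/8 × 42 = 17.85.
So the deviation gain is 42 − 17.85 = 24.15, and the fine must be at least 24.15 credits to wipe it out.

24.15 credits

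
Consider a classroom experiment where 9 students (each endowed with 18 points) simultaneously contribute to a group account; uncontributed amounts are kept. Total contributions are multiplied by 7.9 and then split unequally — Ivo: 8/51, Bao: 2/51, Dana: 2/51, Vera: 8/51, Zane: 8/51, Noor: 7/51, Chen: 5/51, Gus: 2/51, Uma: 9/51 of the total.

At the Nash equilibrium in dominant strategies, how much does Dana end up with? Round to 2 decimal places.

45.88 points

For player j, contributing a unit is worthwhile iff 7.9 × (j's share) ≥ 1, i.e. iff j's share is at least 0.1266.
The shares above 0.1266 belong to Ivo, Vera, Zane, Noor and Uma, contributing 18 each; the remaining 4 contribute 0. Total contributed: 90.
Dana keeps 18 and receives 7.9 × 90 × 2/51 = 27.88 from the group account, for a payoff of 45.88.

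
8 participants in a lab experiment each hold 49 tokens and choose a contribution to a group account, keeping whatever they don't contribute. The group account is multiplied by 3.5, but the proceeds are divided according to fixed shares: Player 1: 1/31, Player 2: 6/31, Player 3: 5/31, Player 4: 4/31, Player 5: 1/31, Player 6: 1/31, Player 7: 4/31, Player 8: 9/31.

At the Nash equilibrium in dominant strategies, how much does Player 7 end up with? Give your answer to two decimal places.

Player j's private return per contributed unit is 3.5 × (j's share). Contributing is weakly dominant for j when that share is at least 1/3.5 = 0.2857, and contributing 0 is dominant otherwise.
The only share above 0.2857 is Player 8's 9/31, contributing 49; the remaining 7 contribute 0. Total contributed: 49.
Player 7 keeps 49 and receives 3.5 × 49 × 4/31 = 22.13 from the group account, for a payoff of 71.13.

71.13 tokens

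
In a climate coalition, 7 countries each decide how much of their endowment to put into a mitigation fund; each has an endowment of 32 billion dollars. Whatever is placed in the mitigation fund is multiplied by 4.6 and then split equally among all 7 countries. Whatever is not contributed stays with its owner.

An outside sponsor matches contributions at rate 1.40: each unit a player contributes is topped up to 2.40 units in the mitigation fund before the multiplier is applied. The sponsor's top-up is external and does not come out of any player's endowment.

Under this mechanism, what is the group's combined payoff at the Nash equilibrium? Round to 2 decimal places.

2472.96 billion dollars

Under the mechanism each unit contributed yields 4.6 × 2.40 / 7 = 1.5771 back to its contributor per unit of net cost, which exceeds 1, making full contribution the dominant choice for everyone.
So the Nash equilibrium is full contribution by all 7; the group earns 4.6 × 2.40 × 224 = 2472.96.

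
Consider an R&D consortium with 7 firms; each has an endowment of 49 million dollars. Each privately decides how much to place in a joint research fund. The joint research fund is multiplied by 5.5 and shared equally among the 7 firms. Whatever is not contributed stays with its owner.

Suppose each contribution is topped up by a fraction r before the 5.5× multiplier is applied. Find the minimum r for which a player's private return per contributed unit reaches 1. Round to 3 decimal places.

With matching at rate r, one contributed unit becomes (1 + r) in the joint research fund and returns 5.5 × (1 + r) / 7 to the contributor.
Setting this equal to 1: 1 + r = 7/5.5 = 1.2727.
So the minimum matching rate is r = 1.2727 − 1 = 0.273.

0.273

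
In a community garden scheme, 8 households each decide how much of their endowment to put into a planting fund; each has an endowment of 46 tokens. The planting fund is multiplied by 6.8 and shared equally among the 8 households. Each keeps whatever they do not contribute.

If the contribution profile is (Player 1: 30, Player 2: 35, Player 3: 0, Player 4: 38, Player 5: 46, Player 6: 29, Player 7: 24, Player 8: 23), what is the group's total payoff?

Total contributed: 30 + 35 + 0 + 38 + 46 + 29 + 24 + 23 = 225; total kept: 8 × 46 − 225 = 143.
The planting fund pays out 6.8 × 225 = 1530.00 in aggregate.
Group total = 143 + 1530.00 = 1673.00.

1673.00 tokens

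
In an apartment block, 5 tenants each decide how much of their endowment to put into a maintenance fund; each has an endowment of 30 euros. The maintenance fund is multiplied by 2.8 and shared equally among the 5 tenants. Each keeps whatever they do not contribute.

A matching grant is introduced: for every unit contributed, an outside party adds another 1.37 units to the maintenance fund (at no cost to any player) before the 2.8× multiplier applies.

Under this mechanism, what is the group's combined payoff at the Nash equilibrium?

995.40 euros

With the mechanism, a contributed unit returns 2.8 × 2.37 / 5 = 1.3272 per unit of net cost to the contributor — now above 1 — so contributing fully is weakly dominant for every player.
So the Nash equilibrium is full contribution by all 5; the group earns 2.8 × 2.37 × 150 = 995.40.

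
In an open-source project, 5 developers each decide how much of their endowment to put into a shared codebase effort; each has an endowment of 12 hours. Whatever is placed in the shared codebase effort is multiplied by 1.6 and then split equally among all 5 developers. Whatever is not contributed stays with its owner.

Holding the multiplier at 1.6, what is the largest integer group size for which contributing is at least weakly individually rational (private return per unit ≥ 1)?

1

Private return per unit is 1.6/(group size), which is ≥ 1 whenever the group size is ≤ 1.6.
The largest such integer is 1.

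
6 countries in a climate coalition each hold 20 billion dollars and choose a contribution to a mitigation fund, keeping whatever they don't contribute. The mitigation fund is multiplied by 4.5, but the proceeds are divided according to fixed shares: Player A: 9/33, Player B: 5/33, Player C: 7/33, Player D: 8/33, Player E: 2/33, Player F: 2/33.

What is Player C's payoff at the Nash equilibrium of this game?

Each unit j contributes comes back to j as 4.5 × (j's share), so j prefers to contribute only if that share exceeds 1/4.5 = 0.2222; otherwise keeping the unit dominates.
Player A and Player D clear that bar, contributing 20 each; the remaining 4 contribute 0. Total contributed: 40.
Player C keeps 20 and receives 4.5 × 40 × 7/33 = 38.18 from the mitigation fund, for a payoff of 58.18.

58.18 billion dollars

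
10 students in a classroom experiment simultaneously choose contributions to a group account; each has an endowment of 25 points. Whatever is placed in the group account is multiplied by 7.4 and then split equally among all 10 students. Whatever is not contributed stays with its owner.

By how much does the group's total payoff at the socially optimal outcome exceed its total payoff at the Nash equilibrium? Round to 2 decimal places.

1600.00 points

Each contributed unit returns 7.4/10 = 0.7400 to its contributor — below 1 — so contributing 0 is dominant for every player. At the Nash equilibrium everyone keeps their 25, and the group total is 10 × 25 = 250.
Each contributed unit returns 7.400 to the group as a whole (0.7400 to each of 10 players), which exceeds 1, so the social optimum is full contribution: group total = 7.400 × 250 = 1850.00.
Efficiency loss = 1850.00 − 250 = 1600.00.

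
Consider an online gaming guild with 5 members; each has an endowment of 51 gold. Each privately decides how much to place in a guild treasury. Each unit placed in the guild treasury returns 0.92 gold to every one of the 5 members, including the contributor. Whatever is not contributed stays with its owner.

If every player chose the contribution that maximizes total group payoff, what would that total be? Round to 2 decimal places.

Each contributed unit returns 4.600 to the group as a whole (0.92 to each of 5 players), which exceeds 1, so the social optimum is full contribution: group total = 4.600 × 255 = 1173.00.

1173.00 gold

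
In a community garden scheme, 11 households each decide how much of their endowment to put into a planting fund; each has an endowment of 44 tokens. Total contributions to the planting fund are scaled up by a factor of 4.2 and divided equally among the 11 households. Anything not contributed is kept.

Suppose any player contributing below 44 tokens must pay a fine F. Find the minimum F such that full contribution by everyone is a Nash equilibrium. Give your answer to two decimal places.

Given the others contribute fully, the best deviation is to contribute 0 (any partial contribution still incurs the fine and gives up units whose private return 0.3818 is below 1).
Deviating from 44 to 0 saves 44 tokens but forfeits the deviator's share of the drop in the planting fund: 4.2/11 × 44 = 16.80.
So the deviation gain is 44 − 16.80 = 27.20, and the fine must be at least 27.20 tokens to wipe it out.

27.20 tokens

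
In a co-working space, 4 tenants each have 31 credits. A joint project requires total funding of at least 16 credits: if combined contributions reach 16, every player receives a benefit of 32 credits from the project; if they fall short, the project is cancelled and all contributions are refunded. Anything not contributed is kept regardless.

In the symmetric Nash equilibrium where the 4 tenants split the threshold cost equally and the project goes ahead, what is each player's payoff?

Equal share of the threshold: 16/4 = 4.
At this profile no one gains by cutting their contribution: any cut drops the total below 16, the project is cancelled, contributions are refunded, and the deviator ends with 31, which is less than 31 − 4 + 32 = 59. Contributing more than 4 just wastes the excess. So contributing exactly 4 is a best response.
Each player's payoff: 31 − 4 + 32 = 59.

59 credits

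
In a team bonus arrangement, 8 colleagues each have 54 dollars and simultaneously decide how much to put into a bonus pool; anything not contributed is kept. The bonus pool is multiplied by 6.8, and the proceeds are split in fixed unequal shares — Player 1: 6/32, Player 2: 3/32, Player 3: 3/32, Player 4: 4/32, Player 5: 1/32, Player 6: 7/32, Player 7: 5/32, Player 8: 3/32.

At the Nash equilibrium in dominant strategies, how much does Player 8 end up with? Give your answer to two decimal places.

157.28 dollars

Player j's private return per contributed unit is 6.8 × (j's share). Contributing is weakly dominant for j when that share is at least 1/6.8 = 0.1471, and contributing 0 is dominant otherwise.
Player 1, Player 6 and Player 7 clear that bar, contributing 54 each; the remaining 5 contribute 0. Total contributed: 162.
Player 8 keeps 54 and receives 6.8 × 162 × 3/32 = 103.28 from the bonus pool, for a payoff of 157.28.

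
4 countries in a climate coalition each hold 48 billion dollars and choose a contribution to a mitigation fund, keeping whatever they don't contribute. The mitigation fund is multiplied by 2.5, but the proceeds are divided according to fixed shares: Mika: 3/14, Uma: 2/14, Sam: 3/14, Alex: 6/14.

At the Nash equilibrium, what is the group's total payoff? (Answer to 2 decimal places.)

264.00 billion dollars

Each unit j contributes comes back to j as 2.5 × (j's share), so j prefers to contribute only if that share exceeds 1/2.5 = 0.4000; otherwise keeping the unit dominates.
Alex alone (share 6/14) is above the threshold, contributing 48; the remaining 3 contribute 0. Total contributed: 48.
The mitigation fund pays out 2.5 × 48 = 120.00 in total (split across the unequal shares, but the aggregate is all that matters for the group sum).
The 3 free-riders keep 48 each, adding 144. Group total = 144 + 120.00 = 264.00.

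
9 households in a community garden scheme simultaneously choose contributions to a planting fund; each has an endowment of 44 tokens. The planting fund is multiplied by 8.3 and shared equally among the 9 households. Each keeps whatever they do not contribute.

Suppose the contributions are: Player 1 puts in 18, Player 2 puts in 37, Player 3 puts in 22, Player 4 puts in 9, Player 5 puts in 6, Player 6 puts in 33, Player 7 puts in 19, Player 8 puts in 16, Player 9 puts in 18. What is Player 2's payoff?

171.16 tokens

Total contributed: 18 + 37 + 22 + 9 + 6 + 33 + 19 + 16 + 18 = 178.
Each receives 8.3 × 178 / 9 = 164.16 from the planting fund.
Player 2 keeps 44 − 37 = 7, so Player 2's payoff is 7 + 164.16 = 171.16.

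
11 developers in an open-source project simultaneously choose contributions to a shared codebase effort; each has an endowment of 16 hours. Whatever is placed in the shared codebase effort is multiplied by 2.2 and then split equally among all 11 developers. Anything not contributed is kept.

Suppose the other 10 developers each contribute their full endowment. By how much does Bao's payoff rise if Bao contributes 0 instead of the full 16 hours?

12.80 hours

Switching from a contribution of 16 to 0 lets Bao keep an extra 16 hours, but lowers the shared codebase effort by 16, which costs Bao their own share of that drop: 2.2/11 × 16 = 3.20.
Net gain = 16 − 3.20 = 12.80. The private return per contributed unit (0.2000) is below 1, so free-riding is indeed the best response regardless of what the others do.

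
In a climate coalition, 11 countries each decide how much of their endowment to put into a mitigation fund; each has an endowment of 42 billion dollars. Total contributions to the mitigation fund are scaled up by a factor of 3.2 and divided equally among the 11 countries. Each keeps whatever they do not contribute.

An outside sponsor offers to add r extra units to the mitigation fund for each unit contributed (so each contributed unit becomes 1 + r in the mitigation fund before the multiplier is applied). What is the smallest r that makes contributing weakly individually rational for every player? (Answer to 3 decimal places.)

2.438

With matching at rate r, one contributed unit becomes (1 + r) in the mitigation fund and returns 3.2 × (1 + r) / 11 to the contributor.
Setting this equal to 1: 1 + r = 11/3.2 = 3.4375.
So the minimum matching rate is r = 3.4375 − 1 = 2.438.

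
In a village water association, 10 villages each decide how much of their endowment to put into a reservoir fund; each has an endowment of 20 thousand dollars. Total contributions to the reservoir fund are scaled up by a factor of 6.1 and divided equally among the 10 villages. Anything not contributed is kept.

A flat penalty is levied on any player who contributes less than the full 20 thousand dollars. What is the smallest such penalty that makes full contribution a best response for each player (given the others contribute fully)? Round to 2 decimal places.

7.80 thousand dollars

Given the others contribute fully, the best deviation is to contribute 0 (any partial contribution still incurs the fine and gives up units whose private return 0.6100 is below 1).
Deviating from 20 to 0 saves 20 thousand dollars but forfeits the deviator's share of the drop in the reservoir fund: 6.1/10 × 20 = 12.20.
So the deviation gain is 20 − 12.20 = 7.80, and the fine must be at least 7.80 thousand dollars to wipe it out.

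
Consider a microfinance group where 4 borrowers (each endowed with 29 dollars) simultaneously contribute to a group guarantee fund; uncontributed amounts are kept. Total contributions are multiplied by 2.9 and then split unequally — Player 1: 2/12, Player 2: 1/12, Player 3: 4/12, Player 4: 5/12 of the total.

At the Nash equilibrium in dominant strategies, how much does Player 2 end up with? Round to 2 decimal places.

Player j's private return per contributed unit is 2.9 × (j's share). Contributing is weakly dominant for j when that share is at least 1/2.9 = 0.3448, and contributing 0 is dominant otherwise.
The only share above 0.3448 is Player 4's 5/12, contributing 29; the remaining 3 contribute 0. Total contributed: 29.
Player 2 keeps 29 and receives 2.9 × 29 × 1/12 = 7.01 from the group guarantee fund, for a payoff of 36.01.

36.01 dollars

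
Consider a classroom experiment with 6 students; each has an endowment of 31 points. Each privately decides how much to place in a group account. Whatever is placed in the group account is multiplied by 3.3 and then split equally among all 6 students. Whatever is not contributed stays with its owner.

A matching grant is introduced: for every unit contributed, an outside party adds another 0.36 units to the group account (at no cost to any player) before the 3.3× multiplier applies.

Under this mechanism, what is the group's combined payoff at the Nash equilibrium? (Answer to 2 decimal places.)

186.00 points

With the mechanism, a contributed unit returns 3.3 × 1.36 / 6 = 0.7480 per unit of net cost — still below 1 — so contributing 0 remains dominant for every player.
At the Nash equilibrium no one contributes; group total payoff = 6 × 31 = 186.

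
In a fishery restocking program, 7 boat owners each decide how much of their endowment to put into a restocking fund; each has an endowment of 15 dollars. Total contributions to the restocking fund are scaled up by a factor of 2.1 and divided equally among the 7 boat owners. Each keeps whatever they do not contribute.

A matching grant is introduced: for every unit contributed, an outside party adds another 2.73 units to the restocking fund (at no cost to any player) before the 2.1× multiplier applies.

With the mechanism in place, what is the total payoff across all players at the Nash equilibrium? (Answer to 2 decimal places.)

822.47 dollars

With the mechanism, a contributed unit returns 2.1 × 3.73 / 7 = 1.1190 per unit of net cost to the contributor — now above 1 — so contributing fully is weakly dominant for every player.
At the Nash equilibrium everyone contributes 15. Group total payoff = 2.1 × 3.73 × 105 = 822.47.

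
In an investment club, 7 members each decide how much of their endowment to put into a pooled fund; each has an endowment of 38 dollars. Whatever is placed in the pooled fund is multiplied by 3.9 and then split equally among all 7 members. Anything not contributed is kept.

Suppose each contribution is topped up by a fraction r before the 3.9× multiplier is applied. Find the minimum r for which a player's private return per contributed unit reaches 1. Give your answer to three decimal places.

0.795

With matching at rate r, one contributed unit becomes (1 + r) in the pooled fund and returns 3.9 × (1 + r) / 7 to the contributor.
Setting this equal to 1: 1 + r = 7/3.9 = 1.7949.
So the minimum matching rate is r = 1.7949 − 1 = 0.795.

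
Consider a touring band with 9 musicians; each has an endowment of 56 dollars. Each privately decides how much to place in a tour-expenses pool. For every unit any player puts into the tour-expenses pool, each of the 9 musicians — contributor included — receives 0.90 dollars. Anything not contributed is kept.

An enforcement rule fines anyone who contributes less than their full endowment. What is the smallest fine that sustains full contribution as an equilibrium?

Given the others contribute fully, the best deviation is to contribute 0 (any partial contribution still incurs the fine and gives up units whose private return 0.90 is below 1).
Deviating from 56 to 0 saves 56 dollars but forfeits the deviator's share of the drop in the tour-expenses pool: 0.90 × 56 = 50.40.
So the deviation gain is 56 − 50.40 = 5.60, and the fine must be at least 5.60 dollars to wipe it out.

5.60 dollars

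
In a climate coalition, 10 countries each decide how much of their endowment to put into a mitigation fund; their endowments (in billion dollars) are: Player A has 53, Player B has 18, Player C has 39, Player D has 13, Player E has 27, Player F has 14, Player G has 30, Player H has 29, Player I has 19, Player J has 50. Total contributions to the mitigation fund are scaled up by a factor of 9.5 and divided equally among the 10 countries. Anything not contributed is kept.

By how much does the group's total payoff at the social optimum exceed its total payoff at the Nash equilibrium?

2482.00 billion dollars

The private return per contributed unit is 9.5/10 = 0.9500 < 1 for every player regardless of endowment, so the Nash equilibrium is zero contribution and the group total is Σ E_j = 53 + 18 + 39 + 13 + 27 + 14 + 30 + 29 + 19 + 50 = 292.
Each contributed unit returns 9.500 to the group, so the social optimum is full contribution by everyone: group total = 9.500 × 292 = 2774.00.
Efficiency loss = (9.500 − 1) × 292 = 2482.00.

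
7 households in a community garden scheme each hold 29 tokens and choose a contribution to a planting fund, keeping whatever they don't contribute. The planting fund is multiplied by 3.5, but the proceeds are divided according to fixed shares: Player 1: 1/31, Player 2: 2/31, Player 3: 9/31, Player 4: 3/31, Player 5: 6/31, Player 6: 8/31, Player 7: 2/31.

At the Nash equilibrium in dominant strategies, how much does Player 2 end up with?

Player j's private return per contributed unit is 3.5 × (j's share). Contributing is weakly dominant for j when that share is at least 1/3.5 = 0.2857, and contributing 0 is dominant otherwise.
The only share above 0.2857 is Player 3's 9/31, contributing 29; the remaining 6 contribute 0. Total contributed: 29.
Player 2 keeps 29 and receives 3.5 × 29 × 2/31 = 6.55 from the planting fund, for a payoff of 35.55.

35.55 tokens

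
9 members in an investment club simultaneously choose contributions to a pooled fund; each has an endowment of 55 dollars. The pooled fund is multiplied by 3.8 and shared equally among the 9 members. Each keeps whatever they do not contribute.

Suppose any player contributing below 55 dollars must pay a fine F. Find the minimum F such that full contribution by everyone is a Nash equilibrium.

Given the others contribute fully, the best deviation is to contribute 0 (any partial contribution still incurs the fine and gives up units whose private return 0.4222 is below 1).
Deviating from 55 to 0 saves 55 dollars but forfeits the deviator's share of the drop in the pooled fund: 3.8/9 × 55 = 23.22.
So the deviation gain is 55 − 23.22 = 31.78, and the fine must be at least 31.78 dollars to wipe it out.

31.78 dollars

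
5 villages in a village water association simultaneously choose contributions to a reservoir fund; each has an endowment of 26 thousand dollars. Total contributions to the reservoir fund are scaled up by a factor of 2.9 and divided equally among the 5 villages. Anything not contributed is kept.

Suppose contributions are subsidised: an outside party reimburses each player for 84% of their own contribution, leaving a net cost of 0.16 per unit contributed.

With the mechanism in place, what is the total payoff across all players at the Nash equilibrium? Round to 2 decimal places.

With the mechanism, a contributed unit returns (2.9/5) / 0.16 = 3.6250 per unit of net cost to the contributor — now above 1 — so contributing fully is weakly dominant for every player.
At the Nash equilibrium everyone contributes 26. Group total payoff = 5 × (26 × 0.84 + 2.9 × 26) = 486.20.

486.20 thousand dollars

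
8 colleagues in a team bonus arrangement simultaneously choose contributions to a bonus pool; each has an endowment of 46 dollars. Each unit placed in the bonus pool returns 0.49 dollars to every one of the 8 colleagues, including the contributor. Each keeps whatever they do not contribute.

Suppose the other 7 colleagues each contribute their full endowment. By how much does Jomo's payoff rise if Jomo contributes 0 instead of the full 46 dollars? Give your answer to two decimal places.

Switching from a contribution of 46 to 0 lets Jomo keep an extra 46 dollars, but lowers the bonus pool by 46, which costs Jomo their own share of that drop: 0.49 × 46 = 22.54.
Net gain = 46 − 22.54 = 23.46. The private return per contributed unit (0.49) is below 1, so free-riding is indeed the best response regardless of what the others do.

23.46 dollars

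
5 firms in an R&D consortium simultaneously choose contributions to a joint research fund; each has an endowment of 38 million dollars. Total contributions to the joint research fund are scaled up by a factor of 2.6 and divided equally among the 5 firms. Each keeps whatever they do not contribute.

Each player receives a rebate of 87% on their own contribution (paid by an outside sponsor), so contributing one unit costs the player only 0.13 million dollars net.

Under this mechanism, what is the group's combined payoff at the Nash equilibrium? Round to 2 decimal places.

The effective private return per unit is now (2.6/5) / 0.13 = 4.0000 > 1, so every player's dominant strategy flips to full contribution.
So the Nash equilibrium is full contribution by all 5; the group earns 5 × (38 × 0.87 + 2.6 × 38) = 659.30.

659.30 million dollars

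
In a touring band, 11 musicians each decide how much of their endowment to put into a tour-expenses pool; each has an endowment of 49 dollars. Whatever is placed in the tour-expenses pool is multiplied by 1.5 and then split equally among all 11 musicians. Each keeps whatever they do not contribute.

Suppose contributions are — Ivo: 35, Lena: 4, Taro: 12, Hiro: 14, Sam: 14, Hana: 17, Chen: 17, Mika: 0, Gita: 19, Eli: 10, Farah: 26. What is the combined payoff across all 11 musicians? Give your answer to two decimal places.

623.00 dollars

Total contributed: 35 + 4 + 12 + 14 + 14 + 17 + 17 + 0 + 19 + 10 + 26 = 168; total kept: 11 × 49 − 168 = 371.
The tour-expenses pool pays out 1.5 × 168 = 252.00 in aggregate.
Group total = 371 + 252.00 = 623.00.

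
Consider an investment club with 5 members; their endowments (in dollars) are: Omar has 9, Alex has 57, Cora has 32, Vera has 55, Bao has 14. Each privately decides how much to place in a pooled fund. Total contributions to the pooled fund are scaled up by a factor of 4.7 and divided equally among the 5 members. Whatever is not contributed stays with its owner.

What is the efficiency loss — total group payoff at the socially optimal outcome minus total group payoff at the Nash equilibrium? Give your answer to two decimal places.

617.90 dollars

The private return per contributed unit is 4.7/5 = 0.9400 < 1 for every player regardless of endowment, so the Nash equilibrium is zero contribution and the group total is Σ E_j = 9 + 57 + 32 + 55 + 14 = 167.
Each contributed unit returns 4.700 to the group, so the social optimum is full contribution by everyone: group total = 4.700 × 167 = 784.90.
Efficiency loss = (4.700 − 1) × 167 = 617.90.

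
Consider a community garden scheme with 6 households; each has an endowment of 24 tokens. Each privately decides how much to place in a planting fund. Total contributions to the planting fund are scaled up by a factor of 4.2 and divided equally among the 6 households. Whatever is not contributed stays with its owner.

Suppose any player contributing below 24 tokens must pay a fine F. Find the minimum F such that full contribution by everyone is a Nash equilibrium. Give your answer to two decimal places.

7.20 tokens

Given the others contribute fully, the best deviation is to contribute 0 (any partial contribution still incurs the fine and gives up units whose private return 0.7000 is below 1).
Deviating from 24 to 0 saves 24 tokens but forfeits the deviator's share of the drop in the planting fund: 4.2/6 × 24 = 16.80.
So the deviation gain is 24 − 16.80 = 7.20, and the fine must be at least 7.20 tokens to wipe it out.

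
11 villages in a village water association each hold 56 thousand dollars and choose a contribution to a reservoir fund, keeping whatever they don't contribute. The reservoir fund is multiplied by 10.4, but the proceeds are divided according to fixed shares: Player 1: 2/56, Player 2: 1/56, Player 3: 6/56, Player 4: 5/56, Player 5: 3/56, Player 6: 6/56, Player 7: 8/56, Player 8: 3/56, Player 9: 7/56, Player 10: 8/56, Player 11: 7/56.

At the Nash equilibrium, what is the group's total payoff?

3774.40 thousand dollars

Player j's private return per contributed unit is 10.4 × (j's share). Contributing is weakly dominant for j when that share is at least 1/10.4 = 0.0962, and contributing 0 is dominant otherwise.
Player 3, Player 6, Player 7, Player 9, Player 10 and Player 11 clear that bar, contributing 56 each; the remaining 5 contribute 0. Total contributed: 336.
The reservoir fund pays out 10.4 × 336 = 3494.40 in total (split across the unequal shares, but the aggregate is all that matters for the group sum).
The 5 free-riders keep 56 each, adding 280. Group total = 280 + 3494.40 = 3774.40.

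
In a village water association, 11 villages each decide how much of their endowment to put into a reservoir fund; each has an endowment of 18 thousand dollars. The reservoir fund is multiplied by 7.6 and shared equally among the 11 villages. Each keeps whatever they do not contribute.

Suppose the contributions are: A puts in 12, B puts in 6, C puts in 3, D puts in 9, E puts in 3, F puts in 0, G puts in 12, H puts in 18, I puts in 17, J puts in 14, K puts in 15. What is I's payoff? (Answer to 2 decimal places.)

Total contributed: 12 + 6 + 3 + 9 + 3 + 0 + 12 + 18 + 17 + 14 + 15 = 109.
Each receives 7.6 × 109 / 11 = 75.31 from the reservoir fund.
I keeps 18 − 17 = 1, so I's payoff is 1 + 75.31 = 76.31.

76.31 thousand dollars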